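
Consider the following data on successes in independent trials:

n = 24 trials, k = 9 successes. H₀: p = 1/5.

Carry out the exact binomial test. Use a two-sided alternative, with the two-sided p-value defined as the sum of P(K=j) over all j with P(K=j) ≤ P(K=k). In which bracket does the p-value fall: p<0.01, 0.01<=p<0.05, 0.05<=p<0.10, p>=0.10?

p-value bracket: 0.01<=p<0.05

Exact binomial: n=24, k=9, p₀=1/5=0.2000
P(X=j) = C(n,j)·p₀^j·(1−p₀)^(n−j); p = Σ P(X=j) over j with P(X=j) ≤ P(X=9)
p-value (two-sided) = 0.04090
→ bracket: 0.01<=p<0.05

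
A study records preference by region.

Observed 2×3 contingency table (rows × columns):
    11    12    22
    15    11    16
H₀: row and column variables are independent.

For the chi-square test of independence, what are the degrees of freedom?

df = (r−1)(c−1) = (2−1)·(3−1) = 2

degrees of freedom = 2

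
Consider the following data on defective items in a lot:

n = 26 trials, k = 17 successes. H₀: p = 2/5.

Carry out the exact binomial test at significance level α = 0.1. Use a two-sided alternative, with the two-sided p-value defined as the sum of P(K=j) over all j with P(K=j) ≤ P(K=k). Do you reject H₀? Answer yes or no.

Exact binomial: n=26, k=17, p₀=2/5=0.4000
P(X=j) = C(n,j)·p₀^j·(1−p₀)^(n−j); p = Σ P(X=j) over j with P(X=j) ≤ P(X=17)
p-value (two-sided) = 0.01449
At α=0.1: p < α → reject H₀

reject H₀: yes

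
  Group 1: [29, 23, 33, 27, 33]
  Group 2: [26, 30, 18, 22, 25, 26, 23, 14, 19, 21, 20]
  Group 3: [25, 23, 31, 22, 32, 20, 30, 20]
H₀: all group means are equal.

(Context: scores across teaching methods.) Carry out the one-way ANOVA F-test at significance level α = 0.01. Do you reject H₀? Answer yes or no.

Group means [29.00, 22.18, 25.38], grand mean 24.667
SSB = Σnᵢ(x̄ᵢ−x̄)² = 165.822; SSW = ΣΣ(x−x̄ᵢ)² = 443.511
MSB = 165.822/2 = 82.9110; MSW = 443.511/21 = 21.1196
F = MSB/MSW = 3.9258
df = (2, 21)
p-value (upper-tail) = 0.03561
At α=0.01: p ≥ α → fail to reject H₀

reject H₀: no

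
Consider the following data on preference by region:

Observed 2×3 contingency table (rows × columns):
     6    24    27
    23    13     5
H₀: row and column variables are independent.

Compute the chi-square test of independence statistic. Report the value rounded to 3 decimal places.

Row totals [57, 41], col totals [29, 37, 32], n=98
χ² = (6−16.87)²/16.87 + (24−21.52)²/21.52 + (27−18.61)²/18.61 + (23−12.13)²/12.13 + (13−15.48)²/15.48 + (5−13.39)²/13.39 = 26.4537
df = 2

test statistic = 26.454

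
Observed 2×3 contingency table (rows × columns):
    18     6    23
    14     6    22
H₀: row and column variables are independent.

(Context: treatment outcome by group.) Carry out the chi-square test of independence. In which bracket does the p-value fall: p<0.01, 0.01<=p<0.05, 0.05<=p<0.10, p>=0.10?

Row totals [47, 42], col totals [32, 12, 45], n=89
χ² = (18−16.90)²/16.90 + (6−6.34)²/6.34 + (23−23.76)²/23.76 + (14−15.10)²/15.10 + (6−5.66)²/5.66 + (22−21.24)²/21.24 = 0.2421
df = 2
p-value (upper-tail) = 0.88600
→ bracket: p>=0.10

p-value bracket: p>=0.10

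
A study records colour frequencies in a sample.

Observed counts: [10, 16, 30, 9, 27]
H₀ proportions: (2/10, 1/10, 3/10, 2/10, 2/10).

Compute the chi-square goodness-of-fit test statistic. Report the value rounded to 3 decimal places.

n = 92; E_i = n·p_i = [18.40, 9.20, 27.60, 18.40, 18.40]
χ² = (10−18.40)²/18.40 + (16−9.20)²/9.20 + (30−27.60)²/27.60 + (9−18.40)²/18.40 + (27−18.40)²/18.40 = 17.8913
df = 4

test statistic = 17.891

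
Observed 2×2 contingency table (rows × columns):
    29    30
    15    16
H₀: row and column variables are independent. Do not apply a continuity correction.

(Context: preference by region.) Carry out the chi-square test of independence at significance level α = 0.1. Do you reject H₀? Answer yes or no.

Row totals [59, 31], col totals [44, 46], n=90
χ² = (29−28.84)²/28.84 + (30−30.16)²/30.16 + (15−15.16)²/15.16 + (16−15.84)²/15.84 = 0.0048
df = 1
p-value (upper-tail) = 0.94497
At α=0.1: p ≥ α → fail to reject H₀

reject H₀: no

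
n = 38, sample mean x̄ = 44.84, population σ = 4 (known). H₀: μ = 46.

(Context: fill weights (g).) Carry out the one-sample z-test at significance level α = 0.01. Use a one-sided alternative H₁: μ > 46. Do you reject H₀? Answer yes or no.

reject H₀: no

SE = σ/√n = 4/√38 = 0.6489
z = (x̄−μ₀)/SE = (44.84−46)/0.6489 = -1.7877
p-value (one-sided, H₁ greater) = 0.96309
At α=0.01: p ≥ α → fail to reject H₀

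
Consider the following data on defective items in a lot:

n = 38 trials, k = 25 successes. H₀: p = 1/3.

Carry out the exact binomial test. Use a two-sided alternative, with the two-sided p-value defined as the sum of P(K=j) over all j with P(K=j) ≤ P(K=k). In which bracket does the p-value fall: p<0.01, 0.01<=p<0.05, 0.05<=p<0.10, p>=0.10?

Exact binomial: n=38, k=25, p₀=1/3=0.3333
P(X=j) = C(n,j)·p₀^j·(1−p₀)^(n−j); p = Σ P(X=j) over j with P(X=j) ≤ P(X=25)
p-value (two-sided) = 0.00005
→ bracket: p<0.01

p-value bracket: p<0.01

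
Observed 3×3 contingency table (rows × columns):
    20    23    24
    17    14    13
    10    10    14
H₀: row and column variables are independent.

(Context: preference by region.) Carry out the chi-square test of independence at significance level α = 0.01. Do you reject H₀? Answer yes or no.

Row totals [67, 44, 34], col totals [47, 47, 51], n=145
χ² = (20−21.72)²/21.72 + (23−21.72)²/21.72 + (24−23.57)²/23.57 + (17−14.26)²/14.26 + (14−14.26)²/14.26 + (13−15.48)²/15.48 + (10−11.02)²/11.02 + (10−11.02)²/11.02 + (14−11.96)²/11.96 = 1.6836
df = 4
p-value (upper-tail) = 0.79369
At α=0.01: p ≥ α → fail to reject H₀

reject H₀: no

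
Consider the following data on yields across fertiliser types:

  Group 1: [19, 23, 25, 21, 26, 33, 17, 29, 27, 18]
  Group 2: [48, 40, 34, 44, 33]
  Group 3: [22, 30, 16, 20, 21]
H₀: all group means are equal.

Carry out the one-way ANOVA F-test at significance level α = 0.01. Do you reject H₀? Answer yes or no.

reject H₀: yes

Group means [23.80, 39.80, 21.80], grand mean 27.300
SSB = Σnᵢ(x̄ᵢ−x̄)² = 1055.000; SSW = ΣΣ(x−x̄ᵢ)² = 509.200
MSB = 1055.000/2 = 527.5000; MSW = 509.200/17 = 29.9529
F = MSB/MSW = 17.6110
df = (2, 17)
p-value (upper-tail) = 0.00007
At α=0.01: p < α → reject H₀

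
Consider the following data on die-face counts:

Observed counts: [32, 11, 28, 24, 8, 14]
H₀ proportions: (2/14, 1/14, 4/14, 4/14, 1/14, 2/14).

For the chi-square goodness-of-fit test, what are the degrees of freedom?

degrees of freedom = 5

df = k − 1 = 6 − 1 = 5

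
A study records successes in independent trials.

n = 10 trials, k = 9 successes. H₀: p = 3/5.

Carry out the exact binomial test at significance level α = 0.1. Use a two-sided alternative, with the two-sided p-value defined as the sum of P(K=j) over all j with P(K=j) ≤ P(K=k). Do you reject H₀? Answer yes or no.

reject H₀: yes

Exact binomial: n=10, k=9, p₀=3/5=0.6000
P(X=j) = C(n,j)·p₀^j·(1−p₀)^(n−j); p = Σ P(X=j) over j with P(X=j) ≤ P(X=9)
p-value (two-sided) = 0.05865
At α=0.1: p < α → reject H₀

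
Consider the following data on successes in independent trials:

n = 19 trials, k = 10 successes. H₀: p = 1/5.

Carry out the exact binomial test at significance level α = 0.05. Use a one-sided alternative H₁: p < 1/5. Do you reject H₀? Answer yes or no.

reject H₀: no

Exact binomial: n=19, k=10, p₀=1/5=0.2000
P(X≤10) from Σ C(n,i)·p₀^i·(1−p₀)^(n−i)
p-value (one-sided, H₁ less) = 0.99969
At α=0.05: p ≥ α → fail to reject H₀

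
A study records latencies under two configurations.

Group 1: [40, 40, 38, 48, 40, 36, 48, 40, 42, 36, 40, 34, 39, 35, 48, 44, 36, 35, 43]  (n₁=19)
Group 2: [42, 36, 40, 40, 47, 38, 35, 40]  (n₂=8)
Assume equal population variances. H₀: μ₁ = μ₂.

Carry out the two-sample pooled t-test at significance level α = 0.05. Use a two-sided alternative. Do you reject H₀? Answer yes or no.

x̄₁=40.105, s₁=4.471, n₁=19
x̄₂=39.750, s₂=3.732, n₂=8
s_p² = [18·4.471² + 7·3.732²]/25 = 18.2916
SE = √(s_p²·(1/19+1/8)) = 1.8025
t = (40.105−39.750)/1.8025 = 0.1971
df = 25
p-value (two-sided) = 0.84535
At α=0.05: p ≥ α → fail to reject H₀

reject H₀: no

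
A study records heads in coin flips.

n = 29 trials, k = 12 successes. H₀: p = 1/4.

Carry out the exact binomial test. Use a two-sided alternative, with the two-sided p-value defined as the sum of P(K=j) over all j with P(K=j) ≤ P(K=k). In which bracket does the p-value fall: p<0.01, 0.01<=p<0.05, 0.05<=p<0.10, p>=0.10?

p-value bracket: 0.05<=p<0.10

Exact binomial: n=29, k=12, p₀=1/4=0.2500
P(X=j) = C(n,j)·p₀^j·(1−p₀)^(n−j); p = Σ P(X=j) over j with P(X=j) ≤ P(X=12)
p-value (two-sided) = 0.05231
→ bracket: 0.05<=p<0.10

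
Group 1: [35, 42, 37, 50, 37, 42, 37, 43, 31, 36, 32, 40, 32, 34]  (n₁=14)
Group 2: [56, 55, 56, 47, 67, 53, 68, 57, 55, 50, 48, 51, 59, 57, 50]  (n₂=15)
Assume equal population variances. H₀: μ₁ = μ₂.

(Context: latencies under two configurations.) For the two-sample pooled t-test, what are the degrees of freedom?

df = n₁ + n₂ − 2 = 14 + 15 − 2 = 27

degrees of freedom = 27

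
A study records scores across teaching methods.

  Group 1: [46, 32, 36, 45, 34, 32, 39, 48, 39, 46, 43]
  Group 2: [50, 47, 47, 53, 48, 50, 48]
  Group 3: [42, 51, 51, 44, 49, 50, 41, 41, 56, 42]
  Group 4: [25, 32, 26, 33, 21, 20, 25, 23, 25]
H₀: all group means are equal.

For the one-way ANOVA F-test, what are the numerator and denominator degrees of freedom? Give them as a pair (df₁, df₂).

k = 4 groups, N = 37 total
df = (k−1, N−k) = (4−1, 37−4) = (3, 33)

degrees of freedom = [3, 33]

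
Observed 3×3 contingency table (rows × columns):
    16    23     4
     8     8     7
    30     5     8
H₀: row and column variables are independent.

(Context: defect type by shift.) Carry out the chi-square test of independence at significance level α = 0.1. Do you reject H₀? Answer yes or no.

Row totals [43, 23, 43], col totals [54, 36, 19], n=109
χ² = (16−21.30)²/21.30 + (23−14.20)²/14.20 + (4−7.50)²/7.50 + (8−11.39)²/11.39 + (8−7.60)²/7.60 + (7−4.01)²/4.01 + (30−21.30)²/21.30 + (5−14.20)²/14.20 + (8−7.50)²/7.50 = 21.2114
df = 4
p-value (upper-tail) = 0.00029
At α=0.1: p < α → reject H₀

reject H₀: yes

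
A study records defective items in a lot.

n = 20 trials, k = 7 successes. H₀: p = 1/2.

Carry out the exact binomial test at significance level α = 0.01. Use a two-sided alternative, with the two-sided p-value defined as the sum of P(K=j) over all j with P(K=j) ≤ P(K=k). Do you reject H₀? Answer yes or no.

reject H₀: no

Exact binomial: n=20, k=7, p₀=1/2=0.5000
P(X=j) = C(n,j)·p₀^j·(1−p₀)^(n−j); p = Σ P(X=j) over j with P(X=j) ≤ P(X=7)
p-value (two-sided) = 0.26318
At α=0.01: p ≥ α → fail to reject H₀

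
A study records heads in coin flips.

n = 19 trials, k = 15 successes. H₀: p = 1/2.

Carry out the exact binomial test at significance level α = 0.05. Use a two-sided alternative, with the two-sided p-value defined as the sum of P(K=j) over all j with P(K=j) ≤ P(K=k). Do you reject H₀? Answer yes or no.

reject H₀: yes

Exact binomial: n=19, k=15, p₀=1/2=0.5000
P(X=j) = C(n,j)·p₀^j·(1−p₀)^(n−j); p = Σ P(X=j) over j with P(X=j) ≤ P(X=15)
p-value (two-sided) = 0.01921
At α=0.05: p < α → reject H₀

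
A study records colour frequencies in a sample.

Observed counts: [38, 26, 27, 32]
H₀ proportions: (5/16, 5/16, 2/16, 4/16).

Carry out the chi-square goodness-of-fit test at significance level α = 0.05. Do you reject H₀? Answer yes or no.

n = 123; E_i = n·p_i = [38.44, 38.44, 15.38, 30.75]
χ² = (38−38.44)²/38.44 + (26−38.44)²/38.44 + (27−15.38)²/15.38 + (32−30.75)²/30.75 = 12.8699
df = 3
p-value (upper-tail) = 0.00493
At α=0.05: p < α → reject H₀

reject H₀: yes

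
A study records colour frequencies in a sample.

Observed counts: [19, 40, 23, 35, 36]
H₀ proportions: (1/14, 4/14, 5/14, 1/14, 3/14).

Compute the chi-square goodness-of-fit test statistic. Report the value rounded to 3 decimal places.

n = 153; E_i = n·p_i = [10.93, 43.71, 54.64, 10.93, 32.79]
χ² = (19−10.93)²/10.93 + (40−43.71)²/43.71 + (23−54.64)²/54.64 + (35−10.93)²/10.93 + (36−32.79)²/32.79 = 77.9359
df = 4

test statistic = 77.936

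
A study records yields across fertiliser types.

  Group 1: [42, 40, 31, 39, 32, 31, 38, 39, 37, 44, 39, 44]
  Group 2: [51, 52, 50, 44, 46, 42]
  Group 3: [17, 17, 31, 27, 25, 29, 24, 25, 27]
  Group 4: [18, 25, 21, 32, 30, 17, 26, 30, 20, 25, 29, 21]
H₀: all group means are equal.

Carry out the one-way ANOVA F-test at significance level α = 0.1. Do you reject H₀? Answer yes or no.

Group means [38.00, 47.50, 24.67, 24.50], grand mean 32.231
SSB = Σnᵢ(x̄ᵢ−x̄)² = 3030.423; SSW = ΣΣ(x−x̄ᵢ)² = 784.500
MSB = 3030.423/3 = 1010.1410; MSW = 784.500/35 = 22.4143
F = MSB/MSW = 45.0668
df = (3, 35)
p-value (upper-tail) = 0.00000
At α=0.1: p < α → reject H₀

reject H₀: yes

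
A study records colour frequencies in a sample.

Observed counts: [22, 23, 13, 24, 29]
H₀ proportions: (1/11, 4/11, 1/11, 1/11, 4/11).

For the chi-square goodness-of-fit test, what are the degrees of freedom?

degrees of freedom = 4

df = k − 1 = 5 − 1 = 4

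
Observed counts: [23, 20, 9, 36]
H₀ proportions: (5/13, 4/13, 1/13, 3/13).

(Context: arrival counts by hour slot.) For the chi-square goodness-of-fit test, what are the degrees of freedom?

df = k − 1 = 4 − 1 = 3

degrees of freedom = 3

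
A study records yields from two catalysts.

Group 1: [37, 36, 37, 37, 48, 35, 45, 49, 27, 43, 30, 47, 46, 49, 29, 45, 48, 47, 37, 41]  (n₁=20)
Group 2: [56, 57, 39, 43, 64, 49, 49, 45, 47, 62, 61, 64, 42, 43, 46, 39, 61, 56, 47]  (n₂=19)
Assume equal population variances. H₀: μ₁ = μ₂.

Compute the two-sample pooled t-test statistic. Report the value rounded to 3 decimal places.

x̄₁=40.650, s₁=7.043, n₁=20
x̄₂=51.053, s₂=8.638, n₂=19
s_p² = [19·7.043² + 18·8.638²]/37 = 61.7702
SE = √(s_p²·(1/20+1/19)) = 2.5179
t = (40.650−51.053)/2.5179 = -4.1316
df = 37

test statistic = -4.132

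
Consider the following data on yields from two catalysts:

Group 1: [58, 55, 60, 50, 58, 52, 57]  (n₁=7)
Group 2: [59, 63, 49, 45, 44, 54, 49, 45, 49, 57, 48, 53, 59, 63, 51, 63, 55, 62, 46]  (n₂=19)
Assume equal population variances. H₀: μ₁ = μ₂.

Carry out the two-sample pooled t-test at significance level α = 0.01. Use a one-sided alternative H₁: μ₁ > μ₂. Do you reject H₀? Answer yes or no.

reject H₀: no

x̄₁=55.714, s₁=3.592, n₁=7
x̄₂=53.368, s₂=6.693, n₂=19
s_p² = [6·3.592² + 18·6.693²]/24 = 36.8271
SE = √(s_p²·(1/7+1/19)) = 2.6831
t = (55.714−53.368)/2.6831 = 0.8743
df = 24
p-value (one-sided, H₁ greater) = 0.19531
At α=0.01: p ≥ α → fail to reject H₀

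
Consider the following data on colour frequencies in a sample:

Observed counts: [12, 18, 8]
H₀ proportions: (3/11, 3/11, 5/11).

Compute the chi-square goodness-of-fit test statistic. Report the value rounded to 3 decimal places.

test statistic = 10.863

n = 38; E_i = n·p_i = [10.36, 10.36, 17.27]
χ² = (12−10.36)²/10.36 + (18−10.36)²/10.36 + (8−17.27)²/17.27 = 10.8632
df = 2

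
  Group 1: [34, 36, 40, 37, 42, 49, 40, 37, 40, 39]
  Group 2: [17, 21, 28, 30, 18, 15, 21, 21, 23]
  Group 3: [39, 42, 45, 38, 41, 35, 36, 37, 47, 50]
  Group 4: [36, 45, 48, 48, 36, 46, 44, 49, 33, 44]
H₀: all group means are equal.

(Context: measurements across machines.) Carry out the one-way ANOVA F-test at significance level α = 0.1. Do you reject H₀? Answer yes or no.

reject H₀: yes

Group means [39.40, 21.56, 41.00, 42.90], grand mean 36.590
SSB = Σnᵢ(x̄ᵢ−x̄)² = 2705.914; SSW = ΣΣ(x−x̄ᵢ)² = 867.522
MSB = 2705.914/3 = 901.9712; MSW = 867.522/35 = 24.7863
F = MSB/MSW = 36.3898
df = (3, 35)
p-value (upper-tail) = 0.00000
At α=0.1: p < α → reject H₀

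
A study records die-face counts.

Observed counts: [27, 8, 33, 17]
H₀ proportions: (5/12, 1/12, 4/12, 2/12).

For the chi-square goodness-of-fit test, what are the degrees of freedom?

degrees of freedom = 3

df = k − 1 = 4 − 1 = 3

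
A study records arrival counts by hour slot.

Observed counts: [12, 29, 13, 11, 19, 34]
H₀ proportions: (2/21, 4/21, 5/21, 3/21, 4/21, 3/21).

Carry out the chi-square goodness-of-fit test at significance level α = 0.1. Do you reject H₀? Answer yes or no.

reject H₀: yes

n = 118; E_i = n·p_i = [11.24, 22.48, 28.10, 16.86, 22.48, 16.86]
χ² = (12−11.24)²/11.24 + (29−22.48)²/22.48 + (13−28.10)²/28.10 + (11−16.86)²/16.86 + (19−22.48)²/22.48 + (34−16.86)²/16.86 = 30.0619
df = 5
p-value (upper-tail) = 0.00001
At α=0.1: p < α → reject H₀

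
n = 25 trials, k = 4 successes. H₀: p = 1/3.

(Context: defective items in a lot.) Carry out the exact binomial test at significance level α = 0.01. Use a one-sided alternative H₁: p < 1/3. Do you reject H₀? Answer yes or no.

reject H₀: no

Exact binomial: n=25, k=4, p₀=1/3=0.3333
P(X≤4) from Σ C(n,i)·p₀^i·(1−p₀)^(n−i)
p-value (one-sided, H₁ less) = 0.04620
At α=0.01: p ≥ α → fail to reject H₀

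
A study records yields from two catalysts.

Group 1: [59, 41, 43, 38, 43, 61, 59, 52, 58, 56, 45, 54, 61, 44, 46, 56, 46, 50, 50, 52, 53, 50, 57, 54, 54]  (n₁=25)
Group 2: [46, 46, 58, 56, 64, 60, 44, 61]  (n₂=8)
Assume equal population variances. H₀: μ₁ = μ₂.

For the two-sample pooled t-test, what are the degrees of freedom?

degrees of freedom = 31

df = n₁ + n₂ − 2 = 25 + 8 − 2 = 31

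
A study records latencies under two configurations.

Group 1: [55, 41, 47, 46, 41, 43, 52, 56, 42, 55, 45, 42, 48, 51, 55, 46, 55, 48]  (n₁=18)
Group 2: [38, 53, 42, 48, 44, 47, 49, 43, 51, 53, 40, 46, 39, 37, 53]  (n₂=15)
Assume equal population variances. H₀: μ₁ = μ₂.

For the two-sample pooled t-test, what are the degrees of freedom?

df = n₁ + n₂ − 2 = 18 + 15 − 2 = 31

degrees of freedom = 31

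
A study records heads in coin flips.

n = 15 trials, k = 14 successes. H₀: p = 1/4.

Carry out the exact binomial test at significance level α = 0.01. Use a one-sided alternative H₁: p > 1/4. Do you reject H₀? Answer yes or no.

Exact binomial: n=15, k=14, p₀=1/4=0.2500
P(X≥14) from Σ C(n,i)·p₀^i·(1−p₀)^(n−i)
p-value (one-sided, H₁ greater) = 0.00000
At α=0.01: p < α → reject H₀

reject H₀: yes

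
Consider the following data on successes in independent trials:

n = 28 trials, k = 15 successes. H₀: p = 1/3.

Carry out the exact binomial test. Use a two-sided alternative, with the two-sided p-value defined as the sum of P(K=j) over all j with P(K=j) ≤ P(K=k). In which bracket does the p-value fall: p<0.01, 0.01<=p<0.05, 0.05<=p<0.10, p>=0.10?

Exact binomial: n=28, k=15, p₀=1/3=0.3333
P(X=j) = C(n,j)·p₀^j·(1−p₀)^(n−j); p = Σ P(X=j) over j with P(X=j) ≤ P(X=15)
p-value (two-sided) = 0.02765
→ bracket: 0.01<=p<0.05

p-value bracket: 0.01<=p<0.05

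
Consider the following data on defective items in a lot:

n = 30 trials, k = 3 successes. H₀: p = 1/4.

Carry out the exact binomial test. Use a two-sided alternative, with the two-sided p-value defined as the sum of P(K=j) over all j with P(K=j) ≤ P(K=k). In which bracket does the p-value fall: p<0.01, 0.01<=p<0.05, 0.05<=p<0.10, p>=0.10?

Exact binomial: n=30, k=3, p₀=1/4=0.2500
P(X=j) = C(n,j)·p₀^j·(1−p₀)^(n−j); p = Σ P(X=j) over j with P(X=j) ≤ P(X=3)
p-value (two-sided) = 0.05904
→ bracket: 0.05<=p<0.10

p-value bracket: 0.05<=p<0.10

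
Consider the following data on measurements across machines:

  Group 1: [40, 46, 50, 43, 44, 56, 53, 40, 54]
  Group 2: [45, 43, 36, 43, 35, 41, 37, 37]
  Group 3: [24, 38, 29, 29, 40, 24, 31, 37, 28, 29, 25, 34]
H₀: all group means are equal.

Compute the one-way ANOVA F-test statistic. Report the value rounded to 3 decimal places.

test statistic = 25.832

Group means [47.33, 39.62, 30.67], grand mean 38.310
SSB = Σnᵢ(x̄ᵢ−x̄)² = 1447.665; SSW = ΣΣ(x−x̄ᵢ)² = 728.542
MSB = 1447.665/2 = 723.8326; MSW = 728.542/26 = 28.0208
F = MSB/MSW = 25.8319
df = (2, 26)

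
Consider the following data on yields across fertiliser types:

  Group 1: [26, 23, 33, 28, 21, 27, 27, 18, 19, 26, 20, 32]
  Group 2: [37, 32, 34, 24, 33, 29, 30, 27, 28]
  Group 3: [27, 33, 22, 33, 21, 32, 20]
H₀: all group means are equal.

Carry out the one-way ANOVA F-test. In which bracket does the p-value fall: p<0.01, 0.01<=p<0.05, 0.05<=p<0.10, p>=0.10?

Group means [25.00, 30.44, 26.86], grand mean 27.214
SSB = Σnᵢ(x̄ᵢ−x̄)² = 153.635; SSW = ΣΣ(x−x̄ᵢ)² = 595.079
MSB = 153.635/2 = 76.8175; MSW = 595.079/25 = 23.8032
F = MSB/MSW = 3.2272
df = (2, 25)
p-value (upper-tail) = 0.05665
→ bracket: 0.05<=p<0.10

p-value bracket: 0.05<=p<0.10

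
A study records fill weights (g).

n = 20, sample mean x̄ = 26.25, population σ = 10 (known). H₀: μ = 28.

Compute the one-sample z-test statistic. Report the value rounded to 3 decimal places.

test statistic = -0.783

SE = σ/√n = 10/√20 = 2.2361
z = (x̄−μ₀)/SE = (26.25−28)/2.2361 = -0.7826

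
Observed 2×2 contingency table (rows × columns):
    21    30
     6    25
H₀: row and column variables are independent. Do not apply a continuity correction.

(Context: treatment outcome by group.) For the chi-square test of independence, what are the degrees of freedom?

degrees of freedom = 1

df = (r−1)(c−1) = (2−1)·(2−1) = 1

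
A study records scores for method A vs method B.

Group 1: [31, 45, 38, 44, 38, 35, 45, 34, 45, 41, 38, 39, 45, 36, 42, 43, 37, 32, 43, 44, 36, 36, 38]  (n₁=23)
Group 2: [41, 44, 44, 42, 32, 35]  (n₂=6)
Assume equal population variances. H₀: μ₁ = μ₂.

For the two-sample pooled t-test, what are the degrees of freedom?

degrees of freedom = 27

df = n₁ + n₂ − 2 = 23 + 6 − 2 = 27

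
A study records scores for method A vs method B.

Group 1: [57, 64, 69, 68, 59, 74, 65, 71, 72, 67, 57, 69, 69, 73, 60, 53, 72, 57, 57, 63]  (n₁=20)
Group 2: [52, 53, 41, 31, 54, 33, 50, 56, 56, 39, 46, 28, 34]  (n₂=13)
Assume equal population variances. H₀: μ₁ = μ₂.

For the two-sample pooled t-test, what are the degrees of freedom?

degrees of freedom = 31

df = n₁ + n₂ − 2 = 20 + 13 − 2 = 31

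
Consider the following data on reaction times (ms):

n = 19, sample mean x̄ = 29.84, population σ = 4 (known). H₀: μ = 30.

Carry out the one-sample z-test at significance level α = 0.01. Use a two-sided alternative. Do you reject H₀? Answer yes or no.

reject H₀: no

SE = σ/√n = 4/√19 = 0.9177
z = (x̄−μ₀)/SE = (29.84−30)/0.9177 = -0.1744
p-value (two-sided) = 0.86159
At α=0.01: p ≥ α → fail to reject H₀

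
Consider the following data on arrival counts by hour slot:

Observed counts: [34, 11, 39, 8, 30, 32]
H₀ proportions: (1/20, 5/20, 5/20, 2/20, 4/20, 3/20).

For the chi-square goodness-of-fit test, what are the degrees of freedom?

df = k − 1 = 6 − 1 = 5

degrees of freedom = 5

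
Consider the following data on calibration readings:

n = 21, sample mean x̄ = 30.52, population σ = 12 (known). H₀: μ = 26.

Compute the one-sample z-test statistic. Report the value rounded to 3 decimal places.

SE = σ/√n = 12/√21 = 2.6186
z = (x̄−μ₀)/SE = (30.52−26)/2.6186 = 1.7261

test statistic = 1.726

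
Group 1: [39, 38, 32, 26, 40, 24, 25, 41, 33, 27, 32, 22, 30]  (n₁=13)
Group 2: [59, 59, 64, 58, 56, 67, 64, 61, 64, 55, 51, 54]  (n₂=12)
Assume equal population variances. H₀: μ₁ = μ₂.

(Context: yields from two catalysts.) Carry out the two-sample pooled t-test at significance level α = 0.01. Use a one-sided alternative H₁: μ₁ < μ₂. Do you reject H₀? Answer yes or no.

reject H₀: yes

x̄₁=31.462, s₁=6.489, n₁=13
x̄₂=59.333, s₂=4.830, n₂=12
s_p² = [12·6.489² + 11·4.830²]/23 = 33.1260
SE = √(s_p²·(1/13+1/12)) = 2.3041
t = (31.462−59.333)/2.3041 = -12.0969
df = 23
p-value (one-sided, H₁ less) = 0.00000
At α=0.01: p < α → reject H₀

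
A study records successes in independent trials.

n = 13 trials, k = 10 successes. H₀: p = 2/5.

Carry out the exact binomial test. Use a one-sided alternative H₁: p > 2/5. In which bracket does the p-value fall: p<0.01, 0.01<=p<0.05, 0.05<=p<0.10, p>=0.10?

Exact binomial: n=13, k=10, p₀=2/5=0.4000
P(X≥10) from Σ C(n,i)·p₀^i·(1−p₀)^(n−i)
p-value (one-sided, H₁ greater) = 0.00779
→ bracket: p<0.01

p-value bracket: p<0.01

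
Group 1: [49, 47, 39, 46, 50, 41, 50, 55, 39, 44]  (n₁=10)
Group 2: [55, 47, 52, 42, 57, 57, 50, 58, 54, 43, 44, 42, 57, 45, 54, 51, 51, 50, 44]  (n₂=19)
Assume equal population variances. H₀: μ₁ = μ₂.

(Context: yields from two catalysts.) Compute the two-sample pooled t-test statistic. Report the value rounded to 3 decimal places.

test statistic = -1.947

x̄₁=46.000, s₁=5.270, n₁=10
x̄₂=50.158, s₂=5.560, n₂=19
s_p² = [9·5.270² + 18·5.560²]/27 = 29.8713
SE = √(s_p²·(1/10+1/19)) = 2.1353
t = (46.000−50.158)/2.1353 = -1.9473
df = 27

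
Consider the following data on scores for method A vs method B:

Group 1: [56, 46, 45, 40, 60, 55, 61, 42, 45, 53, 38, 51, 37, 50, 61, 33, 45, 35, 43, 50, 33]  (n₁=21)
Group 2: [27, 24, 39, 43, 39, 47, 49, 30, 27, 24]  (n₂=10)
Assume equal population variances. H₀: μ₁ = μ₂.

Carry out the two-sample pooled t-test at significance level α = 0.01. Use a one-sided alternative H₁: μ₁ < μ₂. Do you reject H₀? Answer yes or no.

reject H₀: no

x̄₁=46.619, s₁=8.925, n₁=21
x̄₂=34.900, s₂=9.608, n₂=10
s_p² = [20·8.925² + 9·9.608²]/29 = 83.5811
SE = √(s_p²·(1/21+1/10)) = 3.5126
t = (46.619−34.900)/3.5126 = 3.3363
df = 29
p-value (one-sided, H₁ less) = 0.99883
At α=0.01: p ≥ α → fail to reject H₀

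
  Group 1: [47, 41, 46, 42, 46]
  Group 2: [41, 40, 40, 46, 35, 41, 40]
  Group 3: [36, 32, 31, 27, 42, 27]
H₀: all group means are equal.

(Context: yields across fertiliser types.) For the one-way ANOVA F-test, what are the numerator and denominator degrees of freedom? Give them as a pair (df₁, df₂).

k = 3 groups, N = 18 total
df = (k−1, N−k) = (3−1, 18−3) = (2, 15)

degrees of freedom = [2, 15]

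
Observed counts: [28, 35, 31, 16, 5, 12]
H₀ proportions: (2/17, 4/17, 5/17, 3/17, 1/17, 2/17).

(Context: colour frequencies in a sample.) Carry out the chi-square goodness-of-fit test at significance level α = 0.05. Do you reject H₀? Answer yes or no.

reject H₀: yes

n = 127; E_i = n·p_i = [14.94, 29.88, 37.35, 22.41, 7.47, 14.94]
χ² = (28−14.94)²/14.94 + (35−29.88)²/29.88 + (31−37.35)²/37.35 + (16−22.41)²/22.41 + (5−7.47)²/7.47 + (12−14.94)²/14.94 = 16.6009
df = 5
p-value (upper-tail) = 0.00532
At α=0.05: p < α → reject H₀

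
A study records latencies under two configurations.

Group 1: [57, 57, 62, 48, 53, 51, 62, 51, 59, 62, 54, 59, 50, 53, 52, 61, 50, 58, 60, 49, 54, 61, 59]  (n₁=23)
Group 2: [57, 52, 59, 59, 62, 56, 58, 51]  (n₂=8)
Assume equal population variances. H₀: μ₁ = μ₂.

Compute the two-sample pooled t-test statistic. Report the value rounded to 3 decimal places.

x̄₁=55.739, s₁=4.683, n₁=23
x̄₂=56.750, s₂=3.694, n₂=8
s_p² = [22·4.683² + 7·3.694²]/29 = 19.9288
SE = √(s_p²·(1/23+1/8)) = 1.8324
t = (55.739−56.750)/1.8324 = -0.5517
df = 29

test statistic = -0.552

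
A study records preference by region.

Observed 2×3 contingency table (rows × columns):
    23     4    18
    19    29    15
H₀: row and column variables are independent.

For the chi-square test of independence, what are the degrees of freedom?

degrees of freedom = 2

df = (r−1)(c−1) = (2−1)·(3−1) = 2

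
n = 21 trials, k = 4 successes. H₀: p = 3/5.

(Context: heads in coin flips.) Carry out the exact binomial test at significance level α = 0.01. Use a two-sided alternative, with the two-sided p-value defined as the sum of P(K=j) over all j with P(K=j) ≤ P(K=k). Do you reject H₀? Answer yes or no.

Exact binomial: n=21, k=4, p₀=3/5=0.6000
P(X=j) = C(n,j)·p₀^j·(1−p₀)^(n−j); p = Σ P(X=j) over j with P(X=j) ≤ P(X=4)
p-value (two-sided) = 0.00018
At α=0.01: p < α → reject H₀

reject H₀: yes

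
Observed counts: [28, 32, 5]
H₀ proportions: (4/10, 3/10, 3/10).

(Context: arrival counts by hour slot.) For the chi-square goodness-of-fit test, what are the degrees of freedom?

degrees of freedom = 2

df = k − 1 = 3 − 1 = 2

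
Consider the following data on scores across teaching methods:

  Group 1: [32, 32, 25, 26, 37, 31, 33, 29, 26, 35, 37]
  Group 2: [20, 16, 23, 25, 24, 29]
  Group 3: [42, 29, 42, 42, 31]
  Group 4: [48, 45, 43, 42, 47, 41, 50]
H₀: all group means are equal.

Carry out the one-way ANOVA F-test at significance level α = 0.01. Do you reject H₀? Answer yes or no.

Group means [31.18, 22.83, 37.20, 45.14], grand mean 33.862
SSB = Σnᵢ(x̄ᵢ−x̄)² = 1755.321; SSW = ΣΣ(x−x̄ᵢ)² = 524.127
MSB = 1755.321/3 = 585.1071; MSW = 524.127/25 = 20.9651
F = MSB/MSW = 27.9087
df = (3, 25)
p-value (upper-tail) = 0.00000
At α=0.01: p < α → reject H₀

reject H₀: yes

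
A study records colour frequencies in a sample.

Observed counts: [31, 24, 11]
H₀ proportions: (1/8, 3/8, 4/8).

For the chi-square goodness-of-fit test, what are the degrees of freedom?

df = k − 1 = 3 − 1 = 2

degrees of freedom = 2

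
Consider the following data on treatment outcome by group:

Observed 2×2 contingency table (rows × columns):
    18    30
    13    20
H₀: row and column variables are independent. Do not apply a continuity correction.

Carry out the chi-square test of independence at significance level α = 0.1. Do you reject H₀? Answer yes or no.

Row totals [48, 33], col totals [31, 50], n=81
χ² = (18−18.37)²/18.37 + (30−29.63)²/29.63 + (13−12.63)²/12.63 + (20−20.37)²/20.37 = 0.0297
df = 1
p-value (upper-tail) = 0.86319
At α=0.1: p ≥ α → fail to reject H₀

reject H₀: no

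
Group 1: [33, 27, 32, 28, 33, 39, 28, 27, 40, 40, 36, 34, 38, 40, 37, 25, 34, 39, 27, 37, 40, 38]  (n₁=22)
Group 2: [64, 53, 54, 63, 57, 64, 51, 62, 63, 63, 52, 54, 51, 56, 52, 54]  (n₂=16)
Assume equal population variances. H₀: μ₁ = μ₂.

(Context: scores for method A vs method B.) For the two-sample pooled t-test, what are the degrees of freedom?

degrees of freedom = 36

df = n₁ + n₂ − 2 = 22 + 16 − 2 = 36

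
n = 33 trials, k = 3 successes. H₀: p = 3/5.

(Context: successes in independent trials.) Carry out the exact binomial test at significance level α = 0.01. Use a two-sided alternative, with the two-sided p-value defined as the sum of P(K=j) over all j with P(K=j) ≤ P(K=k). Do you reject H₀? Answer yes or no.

Exact binomial: n=33, k=3, p₀=3/5=0.6000
P(X=j) = C(n,j)·p₀^j·(1−p₀)^(n−j); p = Σ P(X=j) over j with P(X=j) ≤ P(X=3)
p-value (two-sided) = 0.00000
At α=0.01: p < α → reject H₀

reject H₀: yes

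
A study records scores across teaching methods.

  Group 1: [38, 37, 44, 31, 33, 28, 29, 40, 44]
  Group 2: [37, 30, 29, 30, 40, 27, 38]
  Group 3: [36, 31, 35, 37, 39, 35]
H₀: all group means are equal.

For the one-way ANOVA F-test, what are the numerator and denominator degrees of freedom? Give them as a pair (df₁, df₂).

degrees of freedom = [2, 19]

k = 3 groups, N = 22 total
df = (k−1, N−k) = (3−1, 22−3) = (2, 19)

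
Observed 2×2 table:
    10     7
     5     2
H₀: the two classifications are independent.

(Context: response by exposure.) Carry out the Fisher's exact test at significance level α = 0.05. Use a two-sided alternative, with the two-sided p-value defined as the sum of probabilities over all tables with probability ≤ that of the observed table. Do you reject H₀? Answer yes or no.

Margins: r₁=17, r₂=7, c₁=15, c₂=9, n=24
p_obs = C(17,10)·C(7,5)/C(24,15); sum pmf over tables with pmf ≤ p_obs
p-value (two-sided) = 0.66871
At α=0.05: p ≥ α → fail to reject H₀

reject H₀: no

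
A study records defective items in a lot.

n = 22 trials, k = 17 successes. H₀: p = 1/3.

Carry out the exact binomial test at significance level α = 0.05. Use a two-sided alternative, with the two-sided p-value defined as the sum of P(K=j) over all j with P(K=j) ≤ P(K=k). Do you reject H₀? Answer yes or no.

reject H₀: yes

Exact binomial: n=22, k=17, p₀=1/3=0.3333
P(X=j) = C(n,j)·p₀^j·(1−p₀)^(n−j); p = Σ P(X=j) over j with P(X=j) ≤ P(X=17)
p-value (two-sided) = 0.00003
At α=0.05: p < α → reject H₀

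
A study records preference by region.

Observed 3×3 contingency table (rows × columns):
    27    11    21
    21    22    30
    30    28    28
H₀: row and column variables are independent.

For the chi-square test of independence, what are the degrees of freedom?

df = (r−1)(c−1) = (3−1)·(3−1) = 4

degrees of freedom = 4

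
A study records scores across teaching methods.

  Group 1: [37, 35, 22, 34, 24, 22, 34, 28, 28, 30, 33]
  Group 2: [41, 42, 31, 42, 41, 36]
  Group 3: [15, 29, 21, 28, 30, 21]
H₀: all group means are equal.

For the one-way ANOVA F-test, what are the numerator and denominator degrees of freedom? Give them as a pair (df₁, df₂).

degrees of freedom = [2, 20]

k = 3 groups, N = 23 total
df = (k−1, N−k) = (3−1, 23−3) = (2, 20)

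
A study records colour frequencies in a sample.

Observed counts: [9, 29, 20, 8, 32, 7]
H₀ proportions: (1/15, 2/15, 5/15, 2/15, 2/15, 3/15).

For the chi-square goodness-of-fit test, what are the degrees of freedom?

df = k − 1 = 6 − 1 = 5

degrees of freedom = 5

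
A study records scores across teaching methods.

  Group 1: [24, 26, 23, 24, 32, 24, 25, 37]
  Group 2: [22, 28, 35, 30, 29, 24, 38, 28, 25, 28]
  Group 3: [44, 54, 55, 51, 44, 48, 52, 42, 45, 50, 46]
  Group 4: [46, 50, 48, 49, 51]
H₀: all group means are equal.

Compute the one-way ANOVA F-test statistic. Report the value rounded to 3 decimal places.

test statistic = 60.687

Group means [26.88, 28.70, 48.27, 48.80], grand mean 37.559
SSB = Σnᵢ(x̄ᵢ−x̄)² = 3592.426; SSW = ΣΣ(x−x̄ᵢ)² = 591.957
MSB = 3592.426/3 = 1197.4752; MSW = 591.957/30 = 19.7319
F = MSB/MSW = 60.6873
df = (3, 30)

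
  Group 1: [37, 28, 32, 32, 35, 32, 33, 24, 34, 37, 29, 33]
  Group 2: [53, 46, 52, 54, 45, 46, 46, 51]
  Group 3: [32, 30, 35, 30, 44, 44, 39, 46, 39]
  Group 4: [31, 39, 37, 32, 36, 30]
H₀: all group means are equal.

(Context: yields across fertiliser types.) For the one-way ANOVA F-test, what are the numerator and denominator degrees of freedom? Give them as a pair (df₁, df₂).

degrees of freedom = [3, 31]

k = 4 groups, N = 35 total
df = (k−1, N−k) = (4−1, 35−4) = (3, 31)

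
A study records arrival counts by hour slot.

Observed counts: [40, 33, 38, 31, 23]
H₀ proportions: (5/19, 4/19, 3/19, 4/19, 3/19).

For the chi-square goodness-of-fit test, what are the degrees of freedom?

df = k − 1 = 5 − 1 = 4

degrees of freedom = 4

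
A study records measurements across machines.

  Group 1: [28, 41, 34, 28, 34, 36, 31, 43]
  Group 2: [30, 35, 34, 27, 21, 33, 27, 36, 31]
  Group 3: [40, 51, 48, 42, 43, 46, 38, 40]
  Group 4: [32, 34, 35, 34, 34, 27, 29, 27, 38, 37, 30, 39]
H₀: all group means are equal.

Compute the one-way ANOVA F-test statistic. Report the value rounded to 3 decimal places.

Group means [34.38, 30.44, 43.50, 33.00], grand mean 34.946
SSB = Σnᵢ(x̄ᵢ−x̄)² = 815.795; SSW = ΣΣ(x−x̄ᵢ)² = 720.097
MSB = 815.795/3 = 271.9316; MSW = 720.097/33 = 21.8211
F = MSB/MSW = 12.4618
df = (3, 33)

test statistic = 12.462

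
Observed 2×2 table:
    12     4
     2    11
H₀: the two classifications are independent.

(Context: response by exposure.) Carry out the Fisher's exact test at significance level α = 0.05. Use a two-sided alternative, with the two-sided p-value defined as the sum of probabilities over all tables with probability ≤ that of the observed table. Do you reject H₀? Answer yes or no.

reject H₀: yes

Margins: r₁=16, r₂=13, c₁=14, c₂=15, n=29
p_obs = C(16,12)·C(13,2)/C(29,14); sum pmf over tables with pmf ≤ p_obs
p-value (two-sided) = 0.00251
At α=0.05: p < α → reject H₀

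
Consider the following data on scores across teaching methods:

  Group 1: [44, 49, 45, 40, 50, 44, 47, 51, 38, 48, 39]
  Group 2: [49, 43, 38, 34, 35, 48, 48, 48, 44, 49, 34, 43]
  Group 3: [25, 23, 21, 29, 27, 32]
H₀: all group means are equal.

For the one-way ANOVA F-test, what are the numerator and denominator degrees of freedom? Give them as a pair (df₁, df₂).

k = 3 groups, N = 29 total
df = (k−1, N−k) = (3−1, 29−3) = (2, 26)

degrees of freedom = [2, 26]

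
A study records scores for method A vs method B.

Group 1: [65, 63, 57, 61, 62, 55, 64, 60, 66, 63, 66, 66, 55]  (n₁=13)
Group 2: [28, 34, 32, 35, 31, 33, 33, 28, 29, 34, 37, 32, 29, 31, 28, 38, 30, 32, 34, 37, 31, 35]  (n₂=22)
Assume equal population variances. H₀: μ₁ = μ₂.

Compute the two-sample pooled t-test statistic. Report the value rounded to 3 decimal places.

x̄₁=61.769, s₁=3.982, n₁=13
x̄₂=32.318, s₂=2.998, n₂=22
s_p² = [12·3.982² + 21·2.998²]/33 = 11.4873
SE = √(s_p²·(1/13+1/22)) = 1.1857
t = (61.769−32.318)/1.1857 = 24.8394
df = 33

test statistic = 24.839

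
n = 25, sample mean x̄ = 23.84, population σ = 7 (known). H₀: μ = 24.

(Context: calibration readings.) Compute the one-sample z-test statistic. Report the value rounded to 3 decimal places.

test statistic = -0.114

SE = σ/√n = 7/√25 = 1.4000
z = (x̄−μ₀)/SE = (23.84−24)/1.4000 = -0.1143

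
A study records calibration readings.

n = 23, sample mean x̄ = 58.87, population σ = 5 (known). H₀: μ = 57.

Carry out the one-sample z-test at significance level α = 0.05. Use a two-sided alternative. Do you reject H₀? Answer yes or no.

SE = σ/√n = 5/√23 = 1.0426
z = (x̄−μ₀)/SE = (58.87−57)/1.0426 = 1.7936
p-value (two-sided) = 0.07287
At α=0.05: p ≥ α → fail to reject H₀

reject H₀: no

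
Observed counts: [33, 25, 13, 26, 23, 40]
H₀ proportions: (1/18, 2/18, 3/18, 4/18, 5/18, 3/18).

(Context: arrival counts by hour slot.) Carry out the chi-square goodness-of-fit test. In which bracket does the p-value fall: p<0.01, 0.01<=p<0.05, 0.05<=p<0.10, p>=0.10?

n = 160; E_i = n·p_i = [8.89, 17.78, 26.67, 35.56, 44.44, 26.67]
χ² = (33−8.89)²/8.89 + (25−17.78)²/17.78 + (13−26.67)²/26.67 + (26−35.56)²/35.56 + (23−44.44)²/44.44 + (40−26.67)²/26.67 = 94.9212
df = 5
p-value (upper-tail) = 0.00000
→ bracket: p<0.01

p-value bracket: p<0.01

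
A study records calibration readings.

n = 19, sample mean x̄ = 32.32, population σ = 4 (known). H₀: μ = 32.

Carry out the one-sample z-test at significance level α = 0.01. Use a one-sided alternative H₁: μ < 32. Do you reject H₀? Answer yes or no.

reject H₀: no

SE = σ/√n = 4/√19 = 0.9177
z = (x̄−μ₀)/SE = (32.32−32)/0.9177 = 0.3487
p-value (one-sided, H₁ less) = 0.63635
At α=0.01: p ≥ α → fail to reject H₀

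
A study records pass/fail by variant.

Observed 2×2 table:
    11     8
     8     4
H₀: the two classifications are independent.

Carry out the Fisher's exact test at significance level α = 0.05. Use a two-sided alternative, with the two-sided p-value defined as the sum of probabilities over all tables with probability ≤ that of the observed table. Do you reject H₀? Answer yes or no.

reject H₀: no

Margins: r₁=19, r₂=12, c₁=19, c₂=12, n=31
p_obs = C(19,11)·C(12,8)/C(31,19); sum pmf over tables with pmf ≤ p_obs
p-value (two-sided) = 0.71721
At α=0.05: p ≥ α → fail to reject H₀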